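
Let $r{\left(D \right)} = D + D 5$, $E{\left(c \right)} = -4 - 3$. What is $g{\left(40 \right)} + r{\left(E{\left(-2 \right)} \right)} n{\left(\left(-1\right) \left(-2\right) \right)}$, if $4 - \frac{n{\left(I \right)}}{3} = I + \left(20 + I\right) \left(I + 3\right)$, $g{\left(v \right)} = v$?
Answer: $13648$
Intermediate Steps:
$E{\left(c \right)} = -7$
$r{\left(D \right)} = 6 D$ ($r{\left(D \right)} = D + 5 D = 6 D$)
$n{\left(I \right)} = 12 - 3 I - 3 \left(3 + I\right) \left(20 + I\right)$ ($n{\left(I \right)} = 12 - 3 \left(I + \left(20 + I\right) \left(I + 3\right)\right) = 12 - 3 \left(I + \left(20 + I\right) \left(3 + I\right)\right) = 12 - 3 \left(I + \left(3 + I\right) \left(20 + I\right)\right) = 12 - \left(3 I + 3 \left(3 + I\right) \left(20 + I\right)\right) = 12 - 3 I - 3 \left(3 + I\right) \left(20 + I\right)$)
$g{\left(40 \right)} + r{\left(E{\left(-2 \right)} \right)} n{\left(\left(-1\right) \left(-2\right) \right)} = 40 + 6 \left(-7\right) \left(-168 - 72 \left(\left(-1\right) \left(-2\right)\right) - 3 \left(\left(-1\right) \left(-2\right)\right)^{2}\right) = 40 - 42 \left(-168 - 144 - 3 \cdot 2^{2}\right) = 40 - 42 \left(-168 - 144 - 12\right) = 40 - -13608 = 40 + 13608 = 13648$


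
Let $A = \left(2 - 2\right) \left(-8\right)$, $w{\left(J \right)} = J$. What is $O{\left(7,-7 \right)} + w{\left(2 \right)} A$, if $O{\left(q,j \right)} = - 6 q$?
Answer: $-42$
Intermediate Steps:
$A = 0$ ($A = 0 \left(-8\right) = 0$)
$O{\left(7,-7 \right)} + w{\left(2 \right)} A = \left(-6\right) 7 + 2 \cdot 0 = -42 + 0 = -42$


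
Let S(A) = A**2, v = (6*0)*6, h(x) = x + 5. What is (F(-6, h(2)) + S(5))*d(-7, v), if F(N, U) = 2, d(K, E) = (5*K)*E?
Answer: 0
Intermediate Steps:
h(x) = 5 + x
v = 0 (v = 0*6 = 0)
d(K, E) = 5*E*K
(F(-6, h(2)) + S(5))*d(-7, v) = (2 + 5**2)*(5*0*(-7)) = (2 + 25)*0 = 27*0 = 0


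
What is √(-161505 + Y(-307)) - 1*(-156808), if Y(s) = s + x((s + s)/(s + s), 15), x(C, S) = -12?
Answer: 156808 + 4*I*√10114 ≈ 1.5681e+5 + 402.27*I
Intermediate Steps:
Y(s) = -12 + s (Y(s) = s - 12 = -12 + s)
√(-161505 + Y(-307)) - 1*(-156808) = √(-161505 + (-12 - 307)) - 1*(-156808) = √(-161505 - 319) + 156808 = √(-161824) + 156808 = 4*I*√10114 + 156808 = 156808 + 4*I*√10114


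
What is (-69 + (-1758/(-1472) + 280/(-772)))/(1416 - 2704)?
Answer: 9683185/182957824 ≈ 0.052926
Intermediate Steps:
(-69 + (-1758/(-1472) + 280/(-772)))/(1416 - 2704) = (-69 + (-1758*(-1/1472) + 280*(-1/772)))/(-1288) = (-69 + (879/736 - 70/193))*(-1/1288) = (-69 + 118127/142048)*(-1/1288) = -9683185/142048*(-1/1288) = 9683185/182957824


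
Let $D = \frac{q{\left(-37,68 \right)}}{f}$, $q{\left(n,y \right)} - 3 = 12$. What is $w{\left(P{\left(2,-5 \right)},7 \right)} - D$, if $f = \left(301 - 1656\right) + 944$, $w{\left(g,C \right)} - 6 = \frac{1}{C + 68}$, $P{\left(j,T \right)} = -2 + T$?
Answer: $\frac{62162}{10275} \approx 6.0498$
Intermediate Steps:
$q{\left(n,y \right)} = 15$ ($q{\left(n,y \right)} = 3 + 12 = 15$)
$w{\left(g,C \right)} = 6 + \frac{1}{68 + C}$ ($w{\left(g,C \right)} = 6 + \frac{1}{C + 68} = 6 + \frac{1}{68 + C}$)
$f = -411$ ($f = -1355 + 944 = -411$)
$D = - \frac{5}{137}$ ($D = \frac{15}{-411} = 15 \left(- \frac{1}{411}\right) = - \frac{5}{137} \approx -0.036496$)
$w{\left(P{\left(2,-5 \right)},7 \right)} - D = \frac{409 + 6 \cdot 7}{68 + 7} - - \frac{5}{137} = \frac{409 + 42}{75} + \frac{5}{137} = \frac{1}{75} \cdot 451 + \frac{5}{137} = \frac{451}{75} + \frac{5}{137} = \frac{62162}{10275}$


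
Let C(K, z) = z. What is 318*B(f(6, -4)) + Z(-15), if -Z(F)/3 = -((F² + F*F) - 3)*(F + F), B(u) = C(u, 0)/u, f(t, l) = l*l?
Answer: -40230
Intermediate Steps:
f(t, l) = l²
B(u) = 0 (B(u) = 0/u = 0)
Z(F) = 6*F*(-3 + 2*F²) (Z(F) = -(-3)*((F² + F*F) - 3)*(F + F) = -(-3)*((F² + F²) - 3)*(2*F) = -(-3)*(2*F² - 3)*(2*F) = -(-3)*(-3 + 2*F²)*(2*F) = -(-3)*2*F*(-3 + 2*F²) = -(-6)*F*(-3 + 2*F²) = 6*F*(-3 + 2*F²))
318*B(f(6, -4)) + Z(-15) = 318*0 + (-18*(-15) + 12*(-15)³) = 0 + (270 + 12*(-3375)) = 0 + (270 - 40500) = 0 - 40230 = -40230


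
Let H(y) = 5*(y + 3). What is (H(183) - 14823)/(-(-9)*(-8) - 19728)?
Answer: 421/600 ≈ 0.70167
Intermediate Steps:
H(y) = 15 + 5*y (H(y) = 5*(3 + y) = 15 + 5*y)
(H(183) - 14823)/(-(-9)*(-8) - 19728) = ((15 + 5*183) - 14823)/(-(-9)*(-8) - 19728) = ((15 + 915) - 14823)/(-9*(-1)*(-8) - 19728) = (930 - 14823)/(9*(-8) - 19728) = -13893/(-72 - 19728) = -13893/(-19800) = -13893*(-1/19800) = 421/600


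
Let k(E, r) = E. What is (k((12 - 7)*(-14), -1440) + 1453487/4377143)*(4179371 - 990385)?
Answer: -972470192595678/4377143 ≈ -2.2217e+8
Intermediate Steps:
(k((12 - 7)*(-14), -1440) + 1453487/4377143)*(4179371 - 990385) = ((12 - 7)*(-14) + 1453487/4377143)*(4179371 - 990385) = (5*(-14) + 1453487*(1/4377143))*3188986 = (-70 + 1453487/4377143)*3188986 = -304946523/4377143*3188986 = -972470192595678/4377143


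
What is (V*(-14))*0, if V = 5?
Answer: 0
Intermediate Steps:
(V*(-14))*0 = (5*(-14))*0 = -70*0 = 0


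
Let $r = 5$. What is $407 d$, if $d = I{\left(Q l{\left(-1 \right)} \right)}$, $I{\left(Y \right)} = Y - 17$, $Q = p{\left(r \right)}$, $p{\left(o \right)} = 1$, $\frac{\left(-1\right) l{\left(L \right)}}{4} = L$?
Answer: $-5291$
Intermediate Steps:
$l{\left(L \right)} = - 4 L$
$Q = 1$
$I{\left(Y \right)} = -17 + Y$ ($I{\left(Y \right)} = Y - 17 = -17 + Y$)
$d = -13$ ($d = -17 + 1 \left(\left(-4\right) \left(-1\right)\right) = -17 + 1 \cdot 4 = -17 + 4 = -13$)
$407 d = 407 \left(-13\right) = -5291$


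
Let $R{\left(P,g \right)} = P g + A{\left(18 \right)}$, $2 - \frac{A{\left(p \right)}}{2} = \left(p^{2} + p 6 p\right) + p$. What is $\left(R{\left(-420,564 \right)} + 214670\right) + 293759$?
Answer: $266981$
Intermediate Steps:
$A{\left(p \right)} = 4 - 14 p^{2} - 2 p$ ($A{\left(p \right)} = 4 - 2 \left(\left(p^{2} + p 6 p\right) + p\right) = 4 - 2 \left(\left(p^{2} + 6 p p\right) + p\right) = 4 - 2 \left(\left(p^{2} + 6 p^{2}\right) + p\right) = 4 - 2 \left(7 p^{2} + p\right) = 4 - 2 \left(p + 7 p^{2}\right) = 4 - \left(2 p + 14 p^{2}\right) = 4 - 14 p^{2} - 2 p$)
$R{\left(P,g \right)} = -4568 + P g$ ($R{\left(P,g \right)} = P g - \left(32 + 4536\right) = P g - 4568 = -4568 + P g$)
$\left(R{\left(-420,564 \right)} + 214670\right) + 293759 = \left(\left(-4568 - 236880\right) + 214670\right) + 293759 = \left(-241448 + 214670\right) + 293759 = -26778 + 293759 = 266981$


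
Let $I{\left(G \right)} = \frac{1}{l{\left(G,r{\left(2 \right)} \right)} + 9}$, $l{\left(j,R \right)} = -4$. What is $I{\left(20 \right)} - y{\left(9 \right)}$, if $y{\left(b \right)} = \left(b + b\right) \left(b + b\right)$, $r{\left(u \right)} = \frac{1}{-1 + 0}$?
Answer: $- \frac{1619}{5} \approx -323.8$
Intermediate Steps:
$r{\left(u \right)} = -1$ ($r{\left(u \right)} = \frac{1}{-1} = -1$)
$y{\left(b \right)} = 4 b^{2}$ ($y{\left(b \right)} = 2 b 2 b = 4 b^{2}$)
$I{\left(G \right)} = \frac{1}{5}$ ($I{\left(G \right)} = \frac{1}{-4 + 9} = \frac{1}{5}$)
$I{\left(20 \right)} - y{\left(9 \right)} = \frac{1}{5} - 4 \cdot 9^{2} = \frac{1}{5} - 4 \cdot 81 = \frac{1}{5} - 324 = - \frac{1619}{5}$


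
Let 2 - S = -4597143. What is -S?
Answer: -4597145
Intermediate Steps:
S = 4597145 (S = 2 - 1*(-4597143) = 2 + 4597143 = 4597145)
-S = -1*4597145 = -4597145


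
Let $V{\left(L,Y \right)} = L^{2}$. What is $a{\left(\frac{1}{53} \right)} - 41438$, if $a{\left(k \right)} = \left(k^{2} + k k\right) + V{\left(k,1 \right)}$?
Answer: $- \frac{116399339}{2809} \approx -41438.0$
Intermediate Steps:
$a{\left(k \right)} = 3 k^{2}$ ($a{\left(k \right)} = \left(k^{2} + k k\right) + k^{2} = \left(k^{2} + k^{2}\right) + k^{2} = 2 k^{2} + k^{2} = 3 k^{2}$)
$a{\left(\frac{1}{53} \right)} - 41438 = 3 \left(\frac{1}{53}\right)^{2} - 41438 = \frac{3}{2809} - 41438 = - \frac{116399339}{2809}$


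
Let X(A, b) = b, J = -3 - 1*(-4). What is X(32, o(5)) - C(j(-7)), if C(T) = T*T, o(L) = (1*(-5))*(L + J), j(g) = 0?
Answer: -30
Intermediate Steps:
J = 1 (J = -3 + 4 = 1)
o(L) = -5 - 5*L (o(L) = (1*(-5))*(L + 1) = -5*(1 + L) = -5 - 5*L)
C(T) = T**2
X(32, o(5)) - C(j(-7)) = (-5 - 5*5) - 1*0**2 = (-5 - 25) - 1*0 = -30 + 0 = -30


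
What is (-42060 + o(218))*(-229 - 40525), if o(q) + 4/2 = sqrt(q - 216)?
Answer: 1714194748 - 40754*sqrt(2) ≈ 1.7141e+9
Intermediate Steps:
o(q) = -2 + sqrt(-216 + q) (o(q) = -2 + sqrt(q - 216) = -2 + sqrt(-216 + q))
(-42060 + o(218))*(-229 - 40525) = (-42060 + (-2 + sqrt(-216 + 218)))*(-229 - 40525) = (-42060 + (-2 + sqrt(2)))*(-40754) = (-42062 + sqrt(2))*(-40754) = 1714194748 - 40754*sqrt(2)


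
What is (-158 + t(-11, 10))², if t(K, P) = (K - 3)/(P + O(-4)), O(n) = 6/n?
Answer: 7365796/289 ≈ 25487.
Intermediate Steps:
t(K, P) = (-3 + K)/(-3/2 + P) (t(K, P) = (K - 3)/(P + 6/(-4)) = (-3 + K)/(P + 6*(-¼)) = (-3 + K)/(P - 3/2) = (-3 + K)/(-3/2 + P))
(-158 + t(-11, 10))² = (-158 + 2*(-3 - 11)/(-3 + 2*10))² = (-158 + 2*(-14)/(-3 + 20))² = (-158 + 2*(-14)/17)² = (-158 + 2*(1/17)*(-14))² = (-158 - 28/17)² = (-2714/17)² = 7365796/289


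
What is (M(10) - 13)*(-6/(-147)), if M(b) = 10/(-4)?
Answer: -31/49 ≈ -0.63265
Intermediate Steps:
M(b) = -5/2 (M(b) = 10*(-1/4) = -5/2)
(M(10) - 13)*(-6/(-147)) = (-5/2 - 13)*(-6/(-147)) = -(-93)*(-1)/147 = -31/2*2/49 = -31/49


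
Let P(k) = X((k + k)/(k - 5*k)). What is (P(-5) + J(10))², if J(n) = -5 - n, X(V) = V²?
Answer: 3481/16 ≈ 217.56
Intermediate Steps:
P(k) = ¼ (P(k) = ((k + k)/(k - 5*k))² = ((2*k)/((-4*k)))² = ((2*k)*(-1/(4*k)))² = (-½)² = ¼)
(P(-5) + J(10))² = (¼ + (-5 - 1*10))² = (¼ + (-5 - 10))² = (¼ - 15)² = (-59/4)² = 3481/16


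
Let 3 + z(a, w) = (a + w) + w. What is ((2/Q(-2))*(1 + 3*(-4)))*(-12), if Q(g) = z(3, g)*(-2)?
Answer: 33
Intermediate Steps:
z(a, w) = -3 + a + 2*w (z(a, w) = -3 + ((a + w) + w) = -3 + (a + 2*w) = -3 + a + 2*w)
Q(g) = -4*g (Q(g) = (-3 + 3 + 2*g)*(-2) = (2*g)*(-2) = -4*g)
((2/Q(-2))*(1 + 3*(-4)))*(-12) = ((2/((-4*(-2))))*(1 + 3*(-4)))*(-12) = ((2/8)*(1 - 12))*(-12) = ((2*(1/8))*(-11))*(-12) = ((1/4)*(-11))*(-12) = -11/4*(-12) = 33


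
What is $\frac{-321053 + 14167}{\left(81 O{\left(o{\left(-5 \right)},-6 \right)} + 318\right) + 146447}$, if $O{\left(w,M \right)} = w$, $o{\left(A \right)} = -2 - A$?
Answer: $- \frac{153443}{73504} \approx -2.0875$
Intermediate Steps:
$\frac{-321053 + 14167}{\left(81 O{\left(o{\left(-5 \right)},-6 \right)} + 318\right) + 146447} = \frac{-321053 + 14167}{\left(81 \left(-2 - -5\right) + 318\right) + 146447} = - \frac{306886}{\left(81 \left(-2 + 5\right) + 318\right) + 146447} = - \frac{306886}{\left(81 \cdot 3 + 318\right) + 146447} = - \frac{306886}{\left(243 + 318\right) + 146447} = - \frac{306886}{561 + 146447} = - \frac{306886}{147008} = \left(-306886\right) \frac{1}{147008} = - \frac{153443}{73504}$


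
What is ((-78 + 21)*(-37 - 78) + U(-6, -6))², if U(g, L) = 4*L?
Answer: 42653961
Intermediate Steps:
((-78 + 21)*(-37 - 78) + U(-6, -6))² = ((-78 + 21)*(-37 - 78) + 4*(-6))² = (-57*(-115) - 24)² = (6555 - 24)² = 6531² = 42653961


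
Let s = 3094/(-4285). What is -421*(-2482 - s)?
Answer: 4476188196/4285 ≈ 1.0446e+6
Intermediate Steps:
s = -3094/4285 (s = 3094*(-1/4285) = -3094/4285 ≈ -0.72205)
-421*(-2482 - s) = -421*(-2482 - 1*(-3094/4285)) = -421*(-2482 + 3094/4285) = -421*(-10632276/4285) = 4476188196/4285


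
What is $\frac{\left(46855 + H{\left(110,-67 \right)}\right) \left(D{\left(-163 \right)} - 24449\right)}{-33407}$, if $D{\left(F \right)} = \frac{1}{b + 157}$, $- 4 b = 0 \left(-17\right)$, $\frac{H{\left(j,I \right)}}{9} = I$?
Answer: $\frac{177537931984}{5244899} \approx 33850.0$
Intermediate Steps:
$H{\left(j,I \right)} = 9 I$
$b = 0$ ($b = - \frac{0 \left(-17\right)}{4} = \left(- \frac{1}{4}\right) 0 = 0$)
$D{\left(F \right)} = \frac{1}{157}$ ($D{\left(F \right)} = \frac{1}{0 + 157} = \frac{1}{157}$)
$\frac{\left(46855 + H{\left(110,-67 \right)}\right) \left(D{\left(-163 \right)} - 24449\right)}{-33407} = \frac{\left(46855 + 9 \left(-67\right)\right) \left(\frac{1}{157} - 24449\right)}{-33407} = \left(46855 - 603\right) \left(- \frac{3838492}{157}\right) \left(- \frac{1}{33407}\right) = 46252 \left(- \frac{3838492}{157}\right) \left(- \frac{1}{33407}\right) = \left(- \frac{177537931984}{157}\right) \left(- \frac{1}{33407}\right) = \frac{177537931984}{5244899}$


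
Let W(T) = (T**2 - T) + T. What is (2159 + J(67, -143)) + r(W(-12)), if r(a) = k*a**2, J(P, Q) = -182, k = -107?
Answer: -2216775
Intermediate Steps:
W(T) = T**2
r(a) = -107*a**2
(2159 + J(67, -143)) + r(W(-12)) = (2159 - 182) - 107*((-12)**2)**2 = 1977 - 107*144**2 = 1977 - 107*20736 = 1977 - 2218752 = -2216775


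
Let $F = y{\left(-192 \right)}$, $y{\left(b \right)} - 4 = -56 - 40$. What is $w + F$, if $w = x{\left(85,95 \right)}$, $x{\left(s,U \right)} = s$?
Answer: $-7$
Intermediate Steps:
$y{\left(b \right)} = -92$ ($y{\left(b \right)} = 4 - 96 = -92$)
$F = -92$
$w = 85$
$w + F = 85 - 92 = -7$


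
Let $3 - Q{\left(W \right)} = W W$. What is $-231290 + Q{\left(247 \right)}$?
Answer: $-292296$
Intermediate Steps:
$Q{\left(W \right)} = 3 - W^{2}$ ($Q{\left(W \right)} = 3 - W W = 3 - W^{2}$)
$-231290 + Q{\left(247 \right)} = -231290 + \left(3 - 247^{2}\right) = -231290 + \left(3 - 61009\right) = -231290 - 61006 = -292296$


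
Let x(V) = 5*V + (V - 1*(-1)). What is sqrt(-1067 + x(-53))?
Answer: 2*I*sqrt(346) ≈ 37.202*I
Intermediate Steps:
x(V) = 1 + 6*V (x(V) = 5*V + (V + 1) = 5*V + (1 + V) = 1 + 6*V)
sqrt(-1067 + x(-53)) = sqrt(-1067 + (1 + 6*(-53))) = sqrt(-1067 + (1 - 318)) = sqrt(-1067 - 317) = sqrt(-1384) = 2*I*sqrt(346)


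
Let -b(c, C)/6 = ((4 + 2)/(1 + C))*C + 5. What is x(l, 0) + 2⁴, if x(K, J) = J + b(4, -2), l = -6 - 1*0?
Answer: -86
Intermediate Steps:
b(c, C) = -30 - 36*C/(1 + C) (b(c, C) = -6*(((4 + 2)/(1 + C))*C + 5) = -6*((6/(1 + C))*C + 5) = -6*(6*C/(1 + C) + 5) = -6*(5 + 6*C/(1 + C)) = -30 - 36*C/(1 + C))
l = -6 (l = -6 + 0 = -6)
x(K, J) = -102 + J (x(K, J) = J + 6*(-5 - 11*(-2))/(1 - 2) = J + 6*(-5 + 22)/(-1) = J + 6*(-1)*17 = J - 102 = -102 + J)
x(l, 0) + 2⁴ = (-102 + 0) + 2⁴ = -102 + 16 = -86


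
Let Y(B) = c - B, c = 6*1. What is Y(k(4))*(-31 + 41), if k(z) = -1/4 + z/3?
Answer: 295/6 ≈ 49.167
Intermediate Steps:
k(z) = -1/4 + z/3 (k(z) = -1*1/4 + z*(1/3) = -1/4 + z/3)
c = 6
Y(B) = 6 - B
Y(k(4))*(-31 + 41) = (6 - (-1/4 + (1/3)*4))*(-31 + 41) = (6 - (-1/4 + 4/3))*10 = (6 - 1*13/12)*10 = (6 - 13/12)*10 = (59/12)*10 = 295/6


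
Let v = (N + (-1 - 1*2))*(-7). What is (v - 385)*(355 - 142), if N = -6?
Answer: -68586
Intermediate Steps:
v = 63 (v = (-6 + (-1 - 1*2))*(-7) = (-6 + (-1 - 2))*(-7) = (-6 - 3)*(-7) = -9*(-7) = 63)
(v - 385)*(355 - 142) = (63 - 385)*(355 - 142) = -322*213 = -68586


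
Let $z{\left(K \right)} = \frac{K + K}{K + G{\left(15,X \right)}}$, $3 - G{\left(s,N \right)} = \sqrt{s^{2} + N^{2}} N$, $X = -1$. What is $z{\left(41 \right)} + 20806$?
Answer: $\frac{17790934}{855} - \frac{41 \sqrt{226}}{855} \approx 20807.0$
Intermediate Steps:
$G{\left(s,N \right)} = 3 - N \sqrt{N^{2} + s^{2}}$ ($G{\left(s,N \right)} = 3 - \sqrt{s^{2} + N^{2}} N = 3 - \sqrt{N^{2} + s^{2}} N = 3 - N \sqrt{N^{2} + s^{2}}$)
$z{\left(K \right)} = \frac{2 K}{3 + K + \sqrt{226}}$ ($z{\left(K \right)} = \frac{K + K}{K - \left(-3 - \sqrt{\left(-1\right)^{2} + 15^{2}}\right)} = \frac{2 K}{K - \left(-3 - \sqrt{1 + 225}\right)} = \frac{2 K}{K - \left(-3 - \sqrt{226}\right)} = \frac{2 K}{K + \left(3 + \sqrt{226}\right)} = \frac{2 K}{3 + K + \sqrt{226}}$)
$z{\left(41 \right)} + 20806 = 2 \cdot 41 \frac{1}{3 + 41 + \sqrt{226}} + 20806 = 2 \cdot 41 \frac{1}{44 + \sqrt{226}} + 20806 = \frac{82}{44 + \sqrt{226}} + 20806 = 20806 + \frac{82}{44 + \sqrt{226}}$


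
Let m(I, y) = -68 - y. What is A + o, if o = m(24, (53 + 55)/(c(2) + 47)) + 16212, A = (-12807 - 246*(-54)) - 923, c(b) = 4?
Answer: 266830/17 ≈ 15696.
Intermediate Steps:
A = -446 (A = (-12807 + 13284) - 923 = 477 - 923 = -446)
o = 274412/17 (o = (-68 - (53 + 55)/(4 + 47)) + 16212 = (-68 - 108/51) + 16212 = (-68 - 1*36/17) + 16212 = (-68 - 36/17) + 16212 = -1192/17 + 16212 = 274412/17 ≈ 16142.)
A + o = -446 + 274412/17 = 266830/17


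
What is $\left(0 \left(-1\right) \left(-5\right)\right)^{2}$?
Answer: $0$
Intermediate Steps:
$\left(0 \left(-1\right) \left(-5\right)\right)^{2} = \left(0 \left(-5\right)\right)^{2} = 0^{2} = 0$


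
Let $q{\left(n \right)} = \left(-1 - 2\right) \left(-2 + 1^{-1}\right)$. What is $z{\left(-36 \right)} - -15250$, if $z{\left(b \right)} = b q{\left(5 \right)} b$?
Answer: $19138$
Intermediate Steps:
$q{\left(n \right)} = 3$ ($q{\left(n \right)} = - 3 \left(-2 + 1\right) = \left(-3\right) \left(-1\right) = 3$)
$z{\left(b \right)} = 3 b^{2}$ ($z{\left(b \right)} = b 3 b = 3 b b = 3 b^{2}$)
$z{\left(-36 \right)} - -15250 = 3 \left(-36\right)^{2} - -15250 = 3 \cdot 1296 + 15250 = 3888 + 15250 = 19138$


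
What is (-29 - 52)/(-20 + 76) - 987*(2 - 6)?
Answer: 221007/56 ≈ 3946.6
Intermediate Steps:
(-29 - 52)/(-20 + 76) - 987*(2 - 6) = -81/56 - 987*(-4) = -81*1/56 - 141*(-28) = -81/56 + 3948 = 221007/56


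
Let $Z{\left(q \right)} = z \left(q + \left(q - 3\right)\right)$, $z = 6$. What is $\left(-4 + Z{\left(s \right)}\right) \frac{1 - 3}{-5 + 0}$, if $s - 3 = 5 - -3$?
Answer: $44$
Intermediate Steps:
$s = 11$ ($s = 3 + \left(5 - -3\right) = 3 + \left(5 + 3\right) = 3 + 8 = 11$)
$Z{\left(q \right)} = -18 + 12 q$ ($Z{\left(q \right)} = 6 \left(q + \left(q - 3\right)\right) = 6 \left(q + \left(-3 + q\right)\right) = 6 \left(-3 + 2 q\right) = -18 + 12 q$)
$\left(-4 + Z{\left(s \right)}\right) \frac{1 - 3}{-5 + 0} = \left(-4 + \left(-18 + 12 \cdot 11\right)\right) \frac{1 - 3}{-5 + 0} = \left(-4 + \left(-18 + 132\right)\right) \left(- \frac{2}{-5}\right) = \left(-4 + 114\right) \left(\left(-2\right) \left(- \frac{1}{5}\right)\right) = 110 \cdot \frac{2}{5} = 44$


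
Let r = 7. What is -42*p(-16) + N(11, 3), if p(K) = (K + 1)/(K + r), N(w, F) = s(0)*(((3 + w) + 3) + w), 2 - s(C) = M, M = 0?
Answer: -14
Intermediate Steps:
s(C) = 2 (s(C) = 2 - 1*0 = 2 + 0 = 2)
N(w, F) = 12 + 4*w (N(w, F) = 2*(((3 + w) + 3) + w) = 2*((6 + w) + w) = 2*(6 + 2*w) = 12 + 4*w)
p(K) = (1 + K)/(7 + K) (p(K) = (K + 1)/(K + 7) = (1 + K)/(7 + K))
-42*p(-16) + N(11, 3) = -42*(1 - 16)/(7 - 16) + (12 + 4*11) = -42*(-15)/(-9) + (12 + 44) = -(-14)*(-15)/3 + 56 = -42*5/3 + 56 = -70 + 56 = -14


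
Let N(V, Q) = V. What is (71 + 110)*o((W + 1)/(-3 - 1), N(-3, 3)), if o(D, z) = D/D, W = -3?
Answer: 181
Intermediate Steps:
o(D, z) = 1
(71 + 110)*o((W + 1)/(-3 - 1), N(-3, 3)) = (71 + 110)*1 = 181*1 = 181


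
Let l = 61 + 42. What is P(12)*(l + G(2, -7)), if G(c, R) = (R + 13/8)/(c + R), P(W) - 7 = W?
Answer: 79097/40 ≈ 1977.4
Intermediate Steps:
P(W) = 7 + W
l = 103
G(c, R) = (13/8 + R)/(R + c) (G(c, R) = (R + 13*(⅛))/(R + c) = (R + 13/8)/(R + c) = (13/8 + R)/(R + c))
P(12)*(l + G(2, -7)) = (7 + 12)*(103 + (13/8 - 7)/(-7 + 2)) = 19*(103 - 43/8/(-5)) = 19*(103 - ⅕*(-43/8)) = 19*(103 + 43/40) = 19*(4163/40) = 79097/40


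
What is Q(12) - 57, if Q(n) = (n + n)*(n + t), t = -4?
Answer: 135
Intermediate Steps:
Q(n) = 2*n*(-4 + n) (Q(n) = (n + n)*(n - 4) = (2*n)*(-4 + n) = 2*n*(-4 + n))
Q(12) - 57 = 2*12*(-4 + 12) - 57 = 2*12*8 - 57 = 192 - 57 = 135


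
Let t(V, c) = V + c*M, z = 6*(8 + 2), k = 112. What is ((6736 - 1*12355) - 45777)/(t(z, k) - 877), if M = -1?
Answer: 51396/929 ≈ 55.324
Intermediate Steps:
z = 60 (z = 6*10 = 60)
t(V, c) = V - c (t(V, c) = V + c*(-1) = V - c)
((6736 - 1*12355) - 45777)/(t(z, k) - 877) = ((6736 - 1*12355) - 45777)/((60 - 1*112) - 877) = ((6736 - 12355) - 45777)/((60 - 112) - 877) = (-5619 - 45777)/(-52 - 877) = -51396/(-929) = -51396*(-1/929) = 51396/929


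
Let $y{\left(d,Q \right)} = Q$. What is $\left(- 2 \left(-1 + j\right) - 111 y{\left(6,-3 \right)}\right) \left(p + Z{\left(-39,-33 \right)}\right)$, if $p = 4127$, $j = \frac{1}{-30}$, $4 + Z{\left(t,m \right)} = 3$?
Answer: $\frac{20737276}{15} \approx 1.3825 \cdot 10^{6}$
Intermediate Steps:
$Z{\left(t,m \right)} = -1$ ($Z{\left(t,m \right)} = -4 + 3 = -1$)
$j = - \frac{1}{30} \approx -0.033333$
$\left(- 2 \left(-1 + j\right) - 111 y{\left(6,-3 \right)}\right) \left(p + Z{\left(-39,-33 \right)}\right) = \left(- 2 \left(-1 - \frac{1}{30}\right) - -333\right) \left(4127 - 1\right) = \left(\left(-2\right) \left(- \frac{31}{30}\right) + 333\right) 4126 = \left(\frac{31}{15} + 333\right) 4126 = \frac{5026}{15} \cdot 4126 = \frac{20737276}{15}$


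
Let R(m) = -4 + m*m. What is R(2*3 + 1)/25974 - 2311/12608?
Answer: -3303253/18193344 ≈ -0.18156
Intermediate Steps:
R(m) = -4 + m²
R(2*3 + 1)/25974 - 2311/12608 = (-4 + (2*3 + 1)²)/25974 - 2311/12608 = (-4 + (6 + 1)²)*(1/25974) - 2311*1/12608 = (-4 + 7²)*(1/25974) - 2311/12608 = (-4 + 49)*(1/25974) - 2311/12608 = 45*(1/25974) - 2311/12608 = 5/2886 - 2311/12608 = -3303253/18193344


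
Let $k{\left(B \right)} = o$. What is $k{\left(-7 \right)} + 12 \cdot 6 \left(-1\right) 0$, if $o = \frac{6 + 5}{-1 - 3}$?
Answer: $- \frac{11}{4} \approx -2.75$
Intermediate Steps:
$o = - \frac{11}{4}$ ($o = \frac{11}{-4} = 11 \left(- \frac{1}{4}\right) = - \frac{11}{4} \approx -2.75$)
$k{\left(B \right)} = - \frac{11}{4}$
$k{\left(-7 \right)} + 12 \cdot 6 \left(-1\right) 0 = - \frac{11}{4} + 12 \cdot 6 \left(-1\right) 0 = - \frac{11}{4} + 12 \left(\left(-6\right) 0\right) = - \frac{11}{4} + 12 \cdot 0 = - \frac{11}{4} + 0 = - \frac{11}{4}$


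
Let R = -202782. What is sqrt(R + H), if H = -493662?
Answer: 2*I*sqrt(174111) ≈ 834.53*I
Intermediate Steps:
sqrt(R + H) = sqrt(-202782 - 493662) = sqrt(-696444) = 2*I*sqrt(174111)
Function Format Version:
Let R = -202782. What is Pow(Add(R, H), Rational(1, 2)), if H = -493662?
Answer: Mul(2, I, Pow(174111, Rational(1, 2))) ≈ Mul(834.53, I)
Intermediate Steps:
Pow(Add(R, H), Rational(1, 2)) = Pow(Add(-202782, -493662), Rational(1, 2)) = Pow(-696444, Rational(1, 2)) = Mul(2, I, Pow(174111, Rational(1, 2)))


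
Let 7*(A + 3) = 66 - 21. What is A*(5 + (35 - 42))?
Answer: -48/7 ≈ -6.8571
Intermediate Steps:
A = 24/7 (A = -3 + (66 - 21)/7 = -3 + (1/7)*45 = -3 + 45/7 = 24/7 ≈ 3.4286)
A*(5 + (35 - 42)) = 24*(5 + (35 - 42))/7 = 24*(5 - 7)/7 = (24/7)*(-2) = -48/7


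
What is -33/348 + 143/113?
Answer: 15345/13108 ≈ 1.1707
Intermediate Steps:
-33/348 + 143/113 = -33*1/348 + 143*(1/113) = -11/116 + 143/113 = 15345/13108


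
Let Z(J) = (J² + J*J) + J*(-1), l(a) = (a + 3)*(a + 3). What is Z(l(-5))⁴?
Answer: 614656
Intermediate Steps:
l(a) = (3 + a)² (l(a) = (3 + a)*(3 + a) = (3 + a)²)
Z(J) = -J + 2*J² (Z(J) = (J² + J²) - J = 2*J² - J = -J + 2*J²)
Z(l(-5))⁴ = ((3 - 5)²*(-1 + 2*(3 - 5)²))⁴ = ((-2)²*(-1 + 2*(-2)²))⁴ = (4*(-1 + 2*4))⁴ = (4*(-1 + 8))⁴ = (4*7)⁴ = 28⁴ = 614656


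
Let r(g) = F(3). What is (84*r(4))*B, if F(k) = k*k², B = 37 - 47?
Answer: -22680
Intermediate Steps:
B = -10
F(k) = k³
r(g) = 27 (r(g) = 3³ = 27)
(84*r(4))*B = (84*27)*(-10) = 2268*(-10) = -22680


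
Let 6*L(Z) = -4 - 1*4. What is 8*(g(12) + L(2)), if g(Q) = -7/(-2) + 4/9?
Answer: 188/9 ≈ 20.889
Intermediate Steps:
g(Q) = 71/18 (g(Q) = -7*(-1/2) + 4*(1/9) = 7/2 + 4/9 = 71/18)
L(Z) = -4/3 (L(Z) = (-4 - 1*4)/6 = (-4 - 4)/6 = (1/6)*(-8) = -4/3)
8*(g(12) + L(2)) = 8*(71/18 - 4/3) = 8*(47/18) = 188/9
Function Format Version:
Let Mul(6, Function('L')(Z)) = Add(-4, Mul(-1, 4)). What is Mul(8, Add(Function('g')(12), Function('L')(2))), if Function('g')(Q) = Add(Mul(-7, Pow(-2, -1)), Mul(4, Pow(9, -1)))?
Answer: Rational(188, 9) ≈ 20.889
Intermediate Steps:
Function('g')(Q) = Rational(71, 18) (Function('g')(Q) = Add(Mul(-7, Rational(-1, 2)), Mul(4, Rational(1, 9))) = Add(Rational(7, 2), Rational(4, 9)) = Rational(71, 18))
Function('L')(Z) = Rational(-4, 3) (Function('L')(Z) = Mul(Rational(1, 6), Add(-4, Mul(-1, 4))) = Mul(Rational(1, 6), Add(-4, -4)) = Mul(Rational(1, 6), -8) = Rational(-4, 3))
Mul(8, Add(Function('g')(12), Function('L')(2))) = Mul(8, Add(Rational(71, 18), Rational(-4, 3))) = Mul(8, Rational(47, 18)) = Rational(188, 9)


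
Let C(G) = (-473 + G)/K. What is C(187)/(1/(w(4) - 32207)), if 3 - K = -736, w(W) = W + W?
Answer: 9208914/739 ≈ 12461.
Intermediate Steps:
w(W) = 2*W
K = 739 (K = 3 - 1*(-736) = 3 + 736 = 739)
C(G) = -473/739 + G/739 (C(G) = (-473 + G)/739 = (-473 + G)*(1/739) = -473/739 + G/739)
C(187)/(1/(w(4) - 32207)) = (-473/739 + (1/739)*187)/(1/(2*4 - 32207)) = (-473/739 + 187/739)/(1/(8 - 32207)) = -286/(739*(1/(-32199))) = -286/(739*(-1/32199)) = -286/739*(-32199) = 9208914/739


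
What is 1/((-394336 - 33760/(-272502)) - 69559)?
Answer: -136251/63206140765 ≈ -2.1557e-6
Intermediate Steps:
1/((-394336 - 33760/(-272502)) - 69559) = 1/((-394336 - 33760*(-1)/272502) - 69559) = 1/((-394336 - 1*(-16880/136251)) - 69559) = 1/((-394336 + 16880/136251) - 69559) = 1/(-53728657456/136251 - 69559) = 1/(-63206140765/136251) = -136251/63206140765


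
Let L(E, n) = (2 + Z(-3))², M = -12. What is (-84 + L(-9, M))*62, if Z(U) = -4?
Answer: -4960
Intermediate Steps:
L(E, n) = 4 (L(E, n) = (2 - 4)² = (-2)² = 4)
(-84 + L(-9, M))*62 = (-84 + 4)*62 = -80*62 = -4960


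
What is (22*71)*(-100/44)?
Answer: -3550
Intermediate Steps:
(22*71)*(-100/44) = 1562*(-100*1/44) = 1562*(-25/11) = -3550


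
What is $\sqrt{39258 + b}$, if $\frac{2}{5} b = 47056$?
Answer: $7 \sqrt{3202} \approx 396.1$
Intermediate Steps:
$b = 117640$ ($b = \frac{5}{2} \cdot 47056 = 117640$)
$\sqrt{39258 + b} = \sqrt{39258 + 117640} = \sqrt{156898} = 7 \sqrt{3202}$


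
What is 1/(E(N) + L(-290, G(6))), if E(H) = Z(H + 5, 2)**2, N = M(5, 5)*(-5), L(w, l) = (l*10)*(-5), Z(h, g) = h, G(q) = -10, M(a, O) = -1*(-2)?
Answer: 1/525 ≈ 0.0019048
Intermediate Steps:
M(a, O) = 2
L(w, l) = -50*l (L(w, l) = (10*l)*(-5) = -50*l)
N = -10 (N = 2*(-5) = -10)
E(H) = (5 + H)**2 (E(H) = (H + 5)**2 = (5 + H)**2)
1/(E(N) + L(-290, G(6))) = 1/((5 - 10)**2 - 50*(-10)) = 1/((-5)**2 + 500) = 1/(25 + 500) = 1/525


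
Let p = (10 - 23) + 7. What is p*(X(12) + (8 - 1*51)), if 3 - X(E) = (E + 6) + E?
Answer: 420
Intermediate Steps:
X(E) = -3 - 2*E (X(E) = 3 - ((E + 6) + E) = 3 - ((6 + E) + E) = 3 - (6 + 2*E) = 3 + (-6 - 2*E) = -3 - 2*E)
p = -6 (p = -13 + 7 = -6)
p*(X(12) + (8 - 1*51)) = -6*((-3 - 2*12) + (8 - 1*51)) = -6*((-3 - 24) + (8 - 51)) = -6*(-27 - 43) = -6*(-70) = 420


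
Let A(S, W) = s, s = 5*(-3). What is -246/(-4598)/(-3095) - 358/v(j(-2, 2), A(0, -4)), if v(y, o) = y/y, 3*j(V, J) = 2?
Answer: -2547315113/7115405 ≈ -358.00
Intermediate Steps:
j(V, J) = ⅔ (j(V, J) = (⅓)*2 = ⅔)
s = -15
A(S, W) = -15
v(y, o) = 1
-246/(-4598)/(-3095) - 358/v(j(-2, 2), A(0, -4)) = -246/(-4598)/(-3095) - 358/1 = -246*(-1/4598)*(-1/3095) - 358*1 = (123/2299)*(-1/3095) - 358 = -123/7115405 - 358 = -2547315113/7115405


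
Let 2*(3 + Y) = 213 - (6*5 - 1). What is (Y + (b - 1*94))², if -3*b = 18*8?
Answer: 2809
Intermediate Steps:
b = -48 (b = -6*8 = -⅓*144 = -48)
Y = 89 (Y = -3 + (213 - (6*5 - 1))/2 = -3 + (213 - (30 - 1))/2 = -3 + (213 - 1*29)/2 = -3 + (213 - 29)/2 = -3 + (½)*184 = -3 + 92 = 89)
(Y + (b - 1*94))² = (89 + (-48 - 1*94))² = (89 + (-48 - 94))² = (89 - 142)² = (-53)² = 2809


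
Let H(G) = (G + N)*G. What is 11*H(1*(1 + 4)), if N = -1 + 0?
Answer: 220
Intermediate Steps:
N = -1
H(G) = G*(-1 + G) (H(G) = (G - 1)*G = (-1 + G)*G = G*(-1 + G))
11*H(1*(1 + 4)) = 11*((1*(1 + 4))*(-1 + 1*(1 + 4))) = 11*((1*5)*(-1 + 1*5)) = 11*(5*(-1 + 5)) = 11*(5*4) = 11*20 = 220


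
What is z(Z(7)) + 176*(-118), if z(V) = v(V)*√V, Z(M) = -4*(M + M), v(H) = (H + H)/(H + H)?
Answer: -20768 + 2*I*√14 ≈ -20768.0 + 7.4833*I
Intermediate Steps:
v(H) = 1 (v(H) = (2*H)/((2*H)) = (2*H)*(1/(2*H)) = 1)
Z(M) = -8*M
z(V) = √V (z(V) = 1*√V = √V)
z(Z(7)) + 176*(-118) = √(-8*7) + 176*(-118) = √(-56) - 20768 = 2*I*√14 - 20768 = -20768 + 2*I*√14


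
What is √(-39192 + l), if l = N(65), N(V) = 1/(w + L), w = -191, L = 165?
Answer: I*√26493818/26 ≈ 197.97*I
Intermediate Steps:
N(V) = -1/26 (N(V) = 1/(-191 + 165) = 1/(-26) = -1/26)
l = -1/26 ≈ -0.038462
√(-39192 + l) = √(-39192 - 1/26) = √(-1018993/26) = I*√26493818/26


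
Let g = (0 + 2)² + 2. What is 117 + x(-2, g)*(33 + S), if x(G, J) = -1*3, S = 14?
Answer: -24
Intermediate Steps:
g = 6 (g = 2² + 2 = 4 + 2 = 6)
x(G, J) = -3
117 + x(-2, g)*(33 + S) = 117 - 3*(33 + 14) = 117 - 3*47 = 117 - 141 = -24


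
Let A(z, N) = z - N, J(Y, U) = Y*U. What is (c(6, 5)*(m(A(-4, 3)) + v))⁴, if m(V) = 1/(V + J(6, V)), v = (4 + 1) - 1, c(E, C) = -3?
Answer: 117117950625/5764801 ≈ 20316.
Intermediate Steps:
J(Y, U) = U*Y
v = 4 (v = 5 - 1 = 4)
m(V) = 1/(7*V) (m(V) = 1/(V + V*6) = 1/(V + 6*V) = 1/(7*V))
(c(6, 5)*(m(A(-4, 3)) + v))⁴ = (-3*(1/(7*(-4 - 1*3)) + 4))⁴ = (-3*(1/(7*(-4 - 3)) + 4))⁴ = (-3*((⅐)/(-7) + 4))⁴ = (-3*((⅐)*(-⅐) + 4))⁴ = (-3*(-1/49 + 4))⁴ = (-3*195/49)⁴ = (-585/49)⁴ = 117117950625/5764801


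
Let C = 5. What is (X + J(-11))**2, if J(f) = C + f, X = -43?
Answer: 2401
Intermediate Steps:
J(f) = 5 + f
(X + J(-11))**2 = (-43 + (5 - 11))**2 = (-43 - 6)**2 = (-49)**2 = 2401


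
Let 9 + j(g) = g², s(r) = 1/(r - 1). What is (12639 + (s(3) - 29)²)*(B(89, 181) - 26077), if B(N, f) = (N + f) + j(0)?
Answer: -347257470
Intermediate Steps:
s(r) = 1/(-1 + r)
j(g) = -9 + g²
B(N, f) = -9 + N + f (B(N, f) = (N + f) + (-9 + 0²) = (N + f) + (-9 + 0) = (N + f) - 9 = -9 + N + f)
(12639 + (s(3) - 29)²)*(B(89, 181) - 26077) = (12639 + (1/(-1 + 3) - 29)²)*((-9 + 89 + 181) - 26077) = (12639 + (1/2 - 29)²)*(261 - 26077) = (12639 + (½ - 29)²)*(-25816) = (12639 + (-57/2)²)*(-25816) = (12639 + 3249/4)*(-25816) = (53805/4)*(-25816) = -347257470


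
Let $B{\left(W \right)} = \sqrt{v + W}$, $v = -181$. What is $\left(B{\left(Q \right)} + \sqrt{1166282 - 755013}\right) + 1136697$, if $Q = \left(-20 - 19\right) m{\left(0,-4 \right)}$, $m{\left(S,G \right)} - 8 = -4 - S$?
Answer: $1136697 + \sqrt{411269} + i \sqrt{337} \approx 1.1373 \cdot 10^{6} + 18.358 i$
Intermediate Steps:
$m{\left(S,G \right)} = 4 - S$ ($m{\left(S,G \right)} = 8 - \left(4 + S\right) = 4 - S$)
$Q = -156$ ($Q = \left(-20 - 19\right) \left(4 - 0\right) = - 39 \left(4 + 0\right) = \left(-39\right) 4 = -156$)
$B{\left(W \right)} = \sqrt{-181 + W}$
$\left(B{\left(Q \right)} + \sqrt{1166282 - 755013}\right) + 1136697 = \left(\sqrt{-181 - 156} + \sqrt{1166282 - 755013}\right) + 1136697 = \left(\sqrt{-337} + \sqrt{411269}\right) + 1136697 = \left(i \sqrt{337} + \sqrt{411269}\right) + 1136697 = \left(\sqrt{411269} + i \sqrt{337}\right) + 1136697 = 1136697 + \sqrt{411269} + i \sqrt{337}$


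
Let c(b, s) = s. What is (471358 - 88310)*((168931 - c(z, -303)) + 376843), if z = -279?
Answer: 209173702696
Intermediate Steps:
(471358 - 88310)*((168931 - c(z, -303)) + 376843) = (471358 - 88310)*((168931 - 1*(-303)) + 376843) = 383048*((168931 + 303) + 376843) = 383048*(169234 + 376843) = 383048*546077 = 209173702696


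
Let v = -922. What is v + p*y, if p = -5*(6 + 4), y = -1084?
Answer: 53278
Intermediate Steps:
p = -50 (p = -5*10 = -50)
v + p*y = -922 - 50*(-1084) = -922 + 54200 = 53278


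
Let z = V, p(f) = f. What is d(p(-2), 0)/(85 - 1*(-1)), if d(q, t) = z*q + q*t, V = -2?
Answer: 2/43 ≈ 0.046512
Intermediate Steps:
z = -2
d(q, t) = -2*q + q*t
d(p(-2), 0)/(85 - 1*(-1)) = (-2*(-2 + 0))/(85 - 1*(-1)) = (-2*(-2))/(85 + 1) = 4/86 = 4*(1/86) = 2/43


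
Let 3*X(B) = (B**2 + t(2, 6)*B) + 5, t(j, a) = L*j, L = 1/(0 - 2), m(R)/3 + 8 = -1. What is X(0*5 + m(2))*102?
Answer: 25874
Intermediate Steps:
m(R) = -27 (m(R) = -24 + 3*(-1) = -24 - 3 = -27)
L = -1/2 (L = 1/(-2) = -1/2 ≈ -0.50000)
t(j, a) = -j/2
X(B) = 5/3 - B/3 + B**2/3 (X(B) = ((B**2 + (-1/2*2)*B) + 5)/3 = ((B**2 - B) + 5)/3 = (5 + B**2 - B)/3 = 5/3 - B/3 + B**2/3)
X(0*5 + m(2))*102 = (5/3 - (0*5 - 27)/3 + (0*5 - 27)**2/3)*102 = (5/3 - (0 - 27)/3 + (0 - 27)**2/3)*102 = (5/3 - 1/3*(-27) + (1/3)*(-27)**2)*102 = (5/3 + 9 + (1/3)*729)*102 = (5/3 + 9 + 243)*102 = (761/3)*102 = 25874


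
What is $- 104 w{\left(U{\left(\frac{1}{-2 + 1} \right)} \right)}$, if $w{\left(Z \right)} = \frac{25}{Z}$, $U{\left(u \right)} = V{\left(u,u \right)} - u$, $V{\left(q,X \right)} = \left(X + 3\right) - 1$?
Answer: $-1300$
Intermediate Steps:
$V{\left(q,X \right)} = 2 + X$ ($V{\left(q,X \right)} = \left(3 + X\right) - 1 = 2 + X$)
$U{\left(u \right)} = 2$ ($U{\left(u \right)} = \left(2 + u\right) - u = 2$)
$- 104 w{\left(U{\left(\frac{1}{-2 + 1} \right)} \right)} = - 104 \cdot \frac{25}{2} = - 104 \cdot 25 \cdot \frac{1}{2} = \left(-104\right) \frac{25}{2} = -1300$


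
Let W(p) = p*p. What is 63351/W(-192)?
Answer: 7039/4096 ≈ 1.7185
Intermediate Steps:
W(p) = p²
63351/W(-192) = 63351/((-192)²) = 63351/36864 = 63351*(1/36864) = 7039/4096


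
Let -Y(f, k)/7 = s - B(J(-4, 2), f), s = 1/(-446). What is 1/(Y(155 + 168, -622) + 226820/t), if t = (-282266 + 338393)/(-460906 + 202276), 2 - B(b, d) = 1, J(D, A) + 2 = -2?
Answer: -8344214/8721093340739 ≈ -9.5678e-7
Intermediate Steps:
J(D, A) = -4 (J(D, A) = -2 - 2 = -4)
B(b, d) = 1 (B(b, d) = 2 - 1*1 = 2 - 1 = 1)
s = -1/446 ≈ -0.0022422
t = -18709/86210 (t = 56127/(-258630) = 56127*(-1/258630) = -18709/86210 ≈ -0.21702)
Y(f, k) = 3129/446 (Y(f, k) = -7*(-1/446 - 1*1) = -7*(-1/446 - 1) = -7*(-447/446) = 3129/446)
1/(Y(155 + 168, -622) + 226820/t) = 1/(3129/446 + 226820/(-18709/86210)) = 1/(3129/446 + 226820*(-86210/18709)) = 1/(3129/446 - 19554152200/18709) = 1/(-8721093340739/8344214) = -8344214/8721093340739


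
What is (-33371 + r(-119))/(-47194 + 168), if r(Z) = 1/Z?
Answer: 1985575/2798047 ≈ 0.70963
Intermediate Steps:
(-33371 + r(-119))/(-47194 + 168) = (-33371 + 1/(-119))/(-47194 + 168) = (-33371 - 1/119)/(-47026) = -3971150/119*(-1/47026) = 1985575/2798047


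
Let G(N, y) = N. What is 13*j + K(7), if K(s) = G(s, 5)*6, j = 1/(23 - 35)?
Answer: 491/12 ≈ 40.917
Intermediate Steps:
j = -1/12 (j = 1/(-12) = -1/12 ≈ -0.083333)
K(s) = 6*s (K(s) = s*6 = 6*s)
13*j + K(7) = 13*(-1/12) + 6*7 = -13/12 + 42 = 491/12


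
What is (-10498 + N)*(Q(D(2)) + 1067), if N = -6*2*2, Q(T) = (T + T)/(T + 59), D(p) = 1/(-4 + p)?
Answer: -1313534914/117 ≈ -1.1227e+7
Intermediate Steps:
Q(T) = 2*T/(59 + T) (Q(T) = (2*T)/(59 + T) = 2*T/(59 + T))
N = -24 (N = -12*2 = -24)
(-10498 + N)*(Q(D(2)) + 1067) = (-10498 - 24)*(2/((-4 + 2)*(59 + 1/(-4 + 2))) + 1067) = -10522*(2/(-2*(59 + 1/(-2))) + 1067) = -10522*(2*(-½)/(59 - ½) + 1067) = -10522*(2*(-½)/(117/2) + 1067) = -10522*(2*(-½)*(2/117) + 1067) = -10522*(-2/117 + 1067) = -10522*124837/117 = -1313534914/117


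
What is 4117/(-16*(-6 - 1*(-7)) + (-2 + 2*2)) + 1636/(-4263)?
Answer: -2510525/8526 ≈ -294.46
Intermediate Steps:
4117/(-16*(-6 - 1*(-7)) + (-2 + 2*2)) + 1636/(-4263) = 4117/(-16*(-6 + 7) + (-2 + 4)) + 1636*(-1/4263) = 4117/(-16*1 + 2) - 1636/4263 = 4117/(-16 + 2) - 1636/4263 = 4117/(-14) - 1636/4263 = 4117*(-1/14) - 1636/4263 = -4117/14 - 1636/4263 = -2510525/8526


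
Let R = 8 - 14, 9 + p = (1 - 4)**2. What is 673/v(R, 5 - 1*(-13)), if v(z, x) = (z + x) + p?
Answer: 673/12 ≈ 56.083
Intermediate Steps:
p = 0 (p = -9 + (1 - 4)**2 = -9 + (-3)**2 = -9 + 9 = 0)
R = -6
v(z, x) = x + z (v(z, x) = (z + x) + 0 = (x + z) + 0 = x + z)
673/v(R, 5 - 1*(-13)) = 673/((5 - 1*(-13)) - 6) = 673/((5 + 13) - 6) = 673/(18 - 6) = 673/12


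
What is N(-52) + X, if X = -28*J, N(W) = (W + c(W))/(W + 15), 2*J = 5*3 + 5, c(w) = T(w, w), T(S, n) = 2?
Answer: -10310/37 ≈ -278.65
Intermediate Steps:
c(w) = 2
J = 10 (J = (5*3 + 5)/2 = (15 + 5)/2 = (½)*20 = 10)
N(W) = (2 + W)/(15 + W) (N(W) = (W + 2)/(W + 15) = (2 + W)/(15 + W))
X = -280 (X = -28*10 = -280)
N(-52) + X = (2 - 52)/(15 - 52) - 280 = -50/(-37) - 280 = -1/37*(-50) - 280 = 50/37 - 280 = -10310/37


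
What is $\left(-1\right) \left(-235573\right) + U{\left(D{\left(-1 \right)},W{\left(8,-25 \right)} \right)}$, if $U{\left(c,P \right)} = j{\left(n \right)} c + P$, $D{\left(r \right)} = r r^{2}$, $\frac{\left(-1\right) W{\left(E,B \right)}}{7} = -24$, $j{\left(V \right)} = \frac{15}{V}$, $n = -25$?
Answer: $\frac{1178708}{5} \approx 2.3574 \cdot 10^{5}$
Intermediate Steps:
$W{\left(E,B \right)} = 168$ ($W{\left(E,B \right)} = \left(-7\right) \left(-24\right) = 168$)
$D{\left(r \right)} = r^{3}$
$U{\left(c,P \right)} = P - \frac{3 c}{5}$ ($U{\left(c,P \right)} = \frac{15}{-25} c + P = 15 \left(- \frac{1}{25}\right) c + P = - \frac{3 c}{5} + P = P - \frac{3 c}{5}$)
$\left(-1\right) \left(-235573\right) + U{\left(D{\left(-1 \right)},W{\left(8,-25 \right)} \right)} = \left(-1\right) \left(-235573\right) + \left(168 - \frac{3 \left(-1\right)^{3}}{5}\right) = 235573 + \left(168 - - \frac{3}{5}\right) = 235573 + \left(168 + \frac{3}{5}\right) = 235573 + \frac{843}{5} = \frac{1178708}{5}$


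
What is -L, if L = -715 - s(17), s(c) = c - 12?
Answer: 720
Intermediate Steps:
s(c) = -12 + c
L = -720 (L = -715 - (-12 + 17) = -715 - 1*5 = -715 - 5 = -720)
-L = -1*(-720) = 720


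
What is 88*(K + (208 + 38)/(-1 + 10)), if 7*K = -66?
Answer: 33088/21 ≈ 1575.6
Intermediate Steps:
K = -66/7 (K = (⅐)*(-66) = -66/7 ≈ -9.4286)
88*(K + (208 + 38)/(-1 + 10)) = 88*(-66/7 + (208 + 38)/(-1 + 10)) = 88*(-66/7 + 246/9) = 88*(-66/7 + 246*(⅑)) = 88*(-66/7 + 82/3) = 88*(376/21) = 33088/21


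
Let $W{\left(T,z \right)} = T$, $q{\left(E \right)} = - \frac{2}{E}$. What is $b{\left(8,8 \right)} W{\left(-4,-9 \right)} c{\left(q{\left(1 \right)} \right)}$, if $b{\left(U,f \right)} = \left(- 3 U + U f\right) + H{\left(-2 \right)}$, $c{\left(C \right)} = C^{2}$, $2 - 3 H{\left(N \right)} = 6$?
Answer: $- \frac{1856}{3} \approx -618.67$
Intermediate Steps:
$H{\left(N \right)} = - \frac{4}{3}$ ($H{\left(N \right)} = \frac{2}{3} - 2 = - \frac{4}{3}$)
$b{\left(U,f \right)} = - \frac{4}{3} - 3 U + U f$ ($b{\left(U,f \right)} = \left(- 3 U + U f\right) - \frac{4}{3} = - \frac{4}{3} - 3 U + U f$)
$b{\left(8,8 \right)} W{\left(-4,-9 \right)} c{\left(q{\left(1 \right)} \right)} = \left(- \frac{4}{3} - 24 + 8 \cdot 8\right) \left(-4\right) \left(- \frac{2}{1}\right)^{2} = \left(- \frac{4}{3} - 24 + 64\right) \left(-4\right) \left(\left(-2\right) 1\right)^{2} = \frac{116}{3} \left(-4\right) \left(-2\right)^{2} = \left(- \frac{464}{3}\right) 4 = - \frac{1856}{3}$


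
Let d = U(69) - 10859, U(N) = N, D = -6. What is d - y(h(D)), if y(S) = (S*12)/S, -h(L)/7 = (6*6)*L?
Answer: -10802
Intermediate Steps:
h(L) = -252*L (h(L) = -7*6*6*L = -252*L)
d = -10790 (d = 69 - 10859 = -10790)
y(S) = 12 (y(S) = (12*S)/S = 12)
d - y(h(D)) = -10790 - 1*12 = -10790 - 12 = -10802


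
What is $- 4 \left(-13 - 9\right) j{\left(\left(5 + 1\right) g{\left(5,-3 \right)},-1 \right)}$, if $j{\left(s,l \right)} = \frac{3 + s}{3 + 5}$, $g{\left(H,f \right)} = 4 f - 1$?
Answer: $-825$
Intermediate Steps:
$g{\left(H,f \right)} = -1 + 4 f$
$j{\left(s,l \right)} = \frac{3}{8} + \frac{s}{8}$ ($j{\left(s,l \right)} = \frac{3 + s}{8} = \left(3 + s\right) \frac{1}{8} = \frac{3}{8} + \frac{s}{8}$)
$- 4 \left(-13 - 9\right) j{\left(\left(5 + 1\right) g{\left(5,-3 \right)},-1 \right)} = - 4 \left(-13 - 9\right) \left(\frac{3}{8} + \frac{\left(5 + 1\right) \left(-1 + 4 \left(-3\right)\right)}{8}\right) = - 4 \left(-13 - 9\right) \left(\frac{3}{8} + \frac{6 \left(-1 - 12\right)}{8}\right) = - 4 \left(-13 - 9\right) \left(\frac{3}{8} + \frac{6 \left(-13\right)}{8}\right) = \left(-4\right) \left(-22\right) \left(\frac{3}{8} + \frac{1}{8} \left(-78\right)\right) = 88 \left(\frac{3}{8} - \frac{39}{4}\right) = 88 \left(- \frac{75}{8}\right) = -825$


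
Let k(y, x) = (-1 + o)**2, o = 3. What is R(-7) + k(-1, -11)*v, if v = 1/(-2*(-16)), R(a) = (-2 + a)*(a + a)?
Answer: 1009/8 ≈ 126.13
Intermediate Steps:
k(y, x) = 4 (k(y, x) = (-1 + 3)**2 = 2**2 = 4)
R(a) = 2*a*(-2 + a) (R(a) = (-2 + a)*(2*a) = 2*a*(-2 + a))
v = 1/32 ≈ 0.031250
R(-7) + k(-1, -11)*v = 2*(-7)*(-2 - 7) + 4*(1/32) = 2*(-7)*(-9) + 1/8 = 126 + 1/8 = 1009/8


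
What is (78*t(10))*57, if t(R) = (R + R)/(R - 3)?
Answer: 88920/7 ≈ 12703.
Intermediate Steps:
t(R) = 2*R/(-3 + R) (t(R) = (2*R)/(-3 + R) = 2*R/(-3 + R))
(78*t(10))*57 = (78*(2*10/(-3 + 10)))*57 = (78*(2*10/7))*57 = (78*(2*10*(⅐)))*57 = (78*(20/7))*57 = (1560/7)*57 = 88920/7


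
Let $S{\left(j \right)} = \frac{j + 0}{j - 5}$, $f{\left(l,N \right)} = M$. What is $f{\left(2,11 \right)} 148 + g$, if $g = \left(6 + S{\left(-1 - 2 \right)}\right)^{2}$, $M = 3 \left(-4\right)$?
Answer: $- \frac{111063}{64} \approx -1735.4$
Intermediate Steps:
$M = -12$
$f{\left(l,N \right)} = -12$
$S{\left(j \right)} = \frac{j}{-5 + j}$
$g = \frac{2601}{64}$ ($g = \left(6 + \frac{-1 - 2}{-5 - 3}\right)^{2} = \left(6 - \frac{3}{-5 - 3}\right)^{2} = \left(6 - \frac{3}{-8}\right)^{2} = \left(6 - - \frac{3}{8}\right)^{2} = \left(6 + \frac{3}{8}\right)^{2} = \left(\frac{51}{8}\right)^{2} = \frac{2601}{64} \approx 40.641$)
$f{\left(2,11 \right)} 148 + g = \left(-12\right) 148 + \frac{2601}{64} = -1776 + \frac{2601}{64} = - \frac{111063}{64}$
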